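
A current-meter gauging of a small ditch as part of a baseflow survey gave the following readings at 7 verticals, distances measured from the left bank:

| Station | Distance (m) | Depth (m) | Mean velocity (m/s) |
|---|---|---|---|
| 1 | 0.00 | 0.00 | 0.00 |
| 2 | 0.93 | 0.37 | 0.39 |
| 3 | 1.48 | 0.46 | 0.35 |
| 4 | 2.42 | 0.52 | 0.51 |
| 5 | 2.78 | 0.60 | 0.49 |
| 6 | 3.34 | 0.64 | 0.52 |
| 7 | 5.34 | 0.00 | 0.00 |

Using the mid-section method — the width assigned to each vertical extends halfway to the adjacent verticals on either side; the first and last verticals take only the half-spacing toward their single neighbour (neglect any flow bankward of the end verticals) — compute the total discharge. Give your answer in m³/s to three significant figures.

0.960 m³/s

w_2 = (1.48 − 0.00)/2 = 0.74 m; q_2 = 0.39 × 0.37 × 0.74 = 0.1068 m³/s
w_3 = (2.42 − 0.93)/2 = 0.745 m; q_3 = 0.35 × 0.46 × 0.745 = 0.1199 m³/s
w_4 = (2.78 − 1.48)/2 = 0.65 m; q_4 = 0.51 × 0.52 × 0.65 = 0.1724 m³/s
w_5 = (3.34 − 2.42)/2 = 0.46 m; q_5 = 0.49 × 0.60 × 0.46 = 0.1352 m³/s
w_6 = (5.34 − 2.78)/2 = 1.28 m; q_6 = 0.52 × 0.64 × 1.28 = 0.4260 m³/s
Stations 1, 7 contribute zero (depth or velocity is 0).
Q = Σ qᵢ = 0.9603 m³/s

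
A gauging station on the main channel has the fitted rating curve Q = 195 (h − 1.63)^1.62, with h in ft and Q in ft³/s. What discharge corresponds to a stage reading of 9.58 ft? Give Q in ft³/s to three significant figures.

Q = 195 × (9.58 − 1.63)^1.62 = 195 × 7.95^1.62 = 5606 ft³/s

5610 ft³/s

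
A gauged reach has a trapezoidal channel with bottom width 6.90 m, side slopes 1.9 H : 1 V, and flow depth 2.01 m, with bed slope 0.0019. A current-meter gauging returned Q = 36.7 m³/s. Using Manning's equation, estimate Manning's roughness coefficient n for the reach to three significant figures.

A = (b + z·y)·y = (6.90 + 1.9×2.01)×2.01 = 21.55 m²
P = b + 2y√(1+z²) = 6.90 + 2×2.01×√(1+1.9²) = 15.53 m
R = A/P = 21.55/15.53 = 1.387 m
n = (1/Q)·A·R^(2/3)·S^(1/2) = (1/36.7) × 21.55 × 1.244 × 0.04359 = 0.03183

0.0318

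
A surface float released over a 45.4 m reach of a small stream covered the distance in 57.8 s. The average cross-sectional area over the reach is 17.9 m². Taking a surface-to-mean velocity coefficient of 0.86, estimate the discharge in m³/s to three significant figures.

v_surface = L / t̄ = 45.4 / 57.8 = 0.7855 m/s
v_mean = 0.86 × 0.7855 = 0.6755 m/s
Q = A × v_mean = 17.9 × 0.6755 = 12.09 m³/s

12.1 m³/s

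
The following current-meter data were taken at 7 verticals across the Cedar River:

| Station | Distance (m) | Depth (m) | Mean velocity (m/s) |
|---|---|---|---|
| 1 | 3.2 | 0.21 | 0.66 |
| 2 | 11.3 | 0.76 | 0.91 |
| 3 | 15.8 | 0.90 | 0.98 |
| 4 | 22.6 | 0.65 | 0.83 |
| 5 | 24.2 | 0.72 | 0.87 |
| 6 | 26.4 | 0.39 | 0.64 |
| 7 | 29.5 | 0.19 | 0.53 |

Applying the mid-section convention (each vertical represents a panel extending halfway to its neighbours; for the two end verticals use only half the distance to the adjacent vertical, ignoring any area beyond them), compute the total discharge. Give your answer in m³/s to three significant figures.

w_1 = (11.3 − 3.2)/2 = 4.05 m; q_1 = 0.66 × 0.21 × 4.05 = 0.5613 m³/s
w_2 = (15.8 − 3.2)/2 = 6.3 m; q_2 = 0.91 × 0.76 × 6.3 = 4.357 m³/s
w_3 = (22.6 − 11.3)/2 = 5.65 m; q_3 = 0.98 × 0.90 × 5.65 = 4.983 m³/s
w_4 = (24.2 − 15.8)/2 = 4.2 m; q_4 = 0.83 × 0.65 × 4.2 = 2.266 m³/s
w_5 = (26.4 − 22.6)/2 = 1.9 m; q_5 = 0.87 × 0.72 × 1.9 = 1.190 m³/s
w_6 = (29.5 − 24.2)/2 = 2.65 m; q_6 = 0.64 × 0.39 × 2.65 = 0.6614 m³/s
w_7 = (29.5 − 26.4)/2 = 1.55 m; q_7 = 0.53 × 0.19 × 1.55 = 0.1561 m³/s
Q = Σ qᵢ = 14.18 m³/s

14.2 m³/s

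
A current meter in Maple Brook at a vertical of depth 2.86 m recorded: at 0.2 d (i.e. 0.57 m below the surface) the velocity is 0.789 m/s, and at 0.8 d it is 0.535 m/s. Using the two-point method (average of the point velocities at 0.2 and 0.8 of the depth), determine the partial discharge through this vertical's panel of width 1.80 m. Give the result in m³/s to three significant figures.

3.41 m³/s

v̄ = (0.789 + 0.535) / 2 = 0.6620 m/s
q = v̄ × d × w = 0.6620 × 2.86 × 1.80 = 3.408 m³/s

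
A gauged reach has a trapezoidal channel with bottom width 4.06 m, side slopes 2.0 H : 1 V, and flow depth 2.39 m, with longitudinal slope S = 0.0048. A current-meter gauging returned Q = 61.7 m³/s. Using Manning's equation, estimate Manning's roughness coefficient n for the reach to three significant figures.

A = (b + z·y)·y = (4.06 + 2.0×2.39)×2.39 = 21.13 m²
P = b + 2y√(1+z²) = 4.06 + 2×2.39×√(1+2.0²) = 14.75 m
R = A/P = 21.13/14.75 = 1.433 m
n = (1/Q)·A·R^(2/3)·S^(1/2) = (1/61.7) × 21.13 × 1.271 × 0.06928 = 0.03015

0.0301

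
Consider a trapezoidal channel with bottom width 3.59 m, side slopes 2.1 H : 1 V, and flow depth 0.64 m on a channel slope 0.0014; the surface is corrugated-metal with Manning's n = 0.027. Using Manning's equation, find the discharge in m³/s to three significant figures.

A = (b + z·y)·y = (3.59 + 2.1×0.64)×0.64 = 3.158 m²
P = b + 2y√(1+z²) = 3.59 + 2×0.64×√(1+2.1²) = 6.567 m
R = A/P = 3.158/6.567 = 0.4808 m
Q = (1/n)·A·R^(2/3)·S^(1/2) = (1/0.027) × 3.158 × 0.4808^(2/3) × 0.0014^(1/2) = 2.686 m³/s

2.69 m³/s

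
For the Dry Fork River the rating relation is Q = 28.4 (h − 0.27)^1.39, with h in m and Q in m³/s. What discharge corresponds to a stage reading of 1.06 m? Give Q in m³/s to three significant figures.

20.5 m³/s

Q = 28.4 × (1.06 − 0.27)^1.39 = 28.4 × 0.79^1.39 = 20.47 m³/s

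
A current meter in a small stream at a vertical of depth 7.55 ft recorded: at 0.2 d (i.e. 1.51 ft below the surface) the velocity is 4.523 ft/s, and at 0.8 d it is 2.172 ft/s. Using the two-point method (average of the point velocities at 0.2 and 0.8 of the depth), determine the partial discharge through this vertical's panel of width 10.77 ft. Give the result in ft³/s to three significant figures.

272 ft³/s

v̄ = (4.523 + 2.172) / 2 = 3.348 ft/s
q = v̄ × d × w = 3.348 × 7.55 × 10.77 = 272.2 ft³/s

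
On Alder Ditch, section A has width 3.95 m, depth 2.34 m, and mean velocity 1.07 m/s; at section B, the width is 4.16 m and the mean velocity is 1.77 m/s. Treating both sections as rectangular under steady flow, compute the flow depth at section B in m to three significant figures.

Q = A₁V₁ = (3.95×2.34) × 1.07 = 9.890 m³/s
d₂ = Q/(b₂ V₂) = 9.890/(4.16×1.77) = 1.343 m

1.34 m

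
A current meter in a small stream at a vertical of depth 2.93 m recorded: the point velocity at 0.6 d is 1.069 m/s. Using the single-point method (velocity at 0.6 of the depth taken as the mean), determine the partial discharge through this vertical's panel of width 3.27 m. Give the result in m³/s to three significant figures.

10.2 m³/s

v̄ = v₀.₆ = 1.069 m/s
q = v̄ × d × w = 1.069 × 2.93 × 3.27 = 10.24 m³/s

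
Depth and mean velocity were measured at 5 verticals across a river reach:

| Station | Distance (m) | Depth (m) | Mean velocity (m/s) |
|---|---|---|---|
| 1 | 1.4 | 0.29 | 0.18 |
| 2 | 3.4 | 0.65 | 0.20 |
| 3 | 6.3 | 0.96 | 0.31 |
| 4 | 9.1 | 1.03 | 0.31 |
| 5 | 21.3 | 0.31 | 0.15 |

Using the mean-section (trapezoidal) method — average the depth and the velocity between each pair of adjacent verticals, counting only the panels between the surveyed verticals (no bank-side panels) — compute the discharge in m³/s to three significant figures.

Panel 1-2: Δb = 2 m, d̄ = (0.29+0.65)/2 = 0.47, v̄ = (0.18+0.20)/2 = 0.19 → q = 2×0.47×0.19 = 0.1786 m³/s
Panel 2-3: Δb = 2.9 m, d̄ = (0.65+0.96)/2 = 0.805, v̄ = (0.20+0.31)/2 = 0.255 → q = 2.9×0.805×0.255 = 0.5953 m³/s
Panel 3-4: Δb = 2.8 m, d̄ = (0.96+1.03)/2 = 0.995, v̄ = (0.31+0.31)/2 = 0.31 → q = 2.8×0.995×0.31 = 0.8637 m³/s
Panel 4-5: Δb = 12.2 m, d̄ = (1.03+0.31)/2 = 0.67, v̄ = (0.31+0.15)/2 = 0.23 → q = 12.2×0.67×0.23 = 1.880 m³/s
Q = Σ q = 3.518 m³/s

3.52 m³/s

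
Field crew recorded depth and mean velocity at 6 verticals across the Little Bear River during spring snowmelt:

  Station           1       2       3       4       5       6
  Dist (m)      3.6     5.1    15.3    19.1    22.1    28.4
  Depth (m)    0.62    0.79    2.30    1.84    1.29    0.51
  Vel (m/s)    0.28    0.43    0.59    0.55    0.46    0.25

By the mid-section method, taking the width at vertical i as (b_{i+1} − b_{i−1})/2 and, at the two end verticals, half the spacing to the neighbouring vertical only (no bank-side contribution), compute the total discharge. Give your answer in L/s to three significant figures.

w_1 = (5.1 − 3.6)/2 = 0.75 m; q_1 = 0.28 × 0.62 × 0.75 = 0.1302 m³/s
w_2 = (15.3 − 3.6)/2 = 5.85 m; q_2 = 0.43 × 0.79 × 5.85 = 1.987 m³/s
w_3 = (19.1 − 5.1)/2 = 7 m; q_3 = 0.59 × 2.30 × 7 = 9.499 m³/s
w_4 = (22.1 − 15.3)/2 = 3.4 m; q_4 = 0.55 × 1.84 × 3.4 = 3.441 m³/s
w_5 = (28.4 − 19.1)/2 = 4.65 m; q_5 = 0.46 × 1.29 × 4.65 = 2.759 m³/s
w_6 = (28.4 − 22.1)/2 = 3.15 m; q_6 = 0.25 × 0.51 × 3.15 = 0.4016 m³/s
Q = Σ qᵢ = 18.22 m³/s
= 18.22 × 1000 = 18220 L/s

18200 L/s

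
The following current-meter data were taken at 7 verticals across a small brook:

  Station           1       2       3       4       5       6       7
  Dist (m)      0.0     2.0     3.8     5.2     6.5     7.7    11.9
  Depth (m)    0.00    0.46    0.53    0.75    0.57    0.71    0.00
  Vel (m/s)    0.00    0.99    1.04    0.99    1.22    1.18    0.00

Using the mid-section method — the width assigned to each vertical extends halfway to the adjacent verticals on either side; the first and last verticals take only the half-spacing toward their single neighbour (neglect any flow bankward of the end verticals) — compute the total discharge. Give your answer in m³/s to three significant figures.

w_2 = (3.8 − 0.0)/2 = 1.9 m; q_2 = 0.99 × 0.46 × 1.9 = 0.8653 m³/s
w_3 = (5.2 − 2.0)/2 = 1.6 m; q_3 = 1.04 × 0.53 × 1.6 = 0.8819 m³/s
w_4 = (6.5 − 3.8)/2 = 1.35 m; q_4 = 0.99 × 0.75 × 1.35 = 1.002 m³/s
w_5 = (7.7 − 5.2)/2 = 1.25 m; q_5 = 1.22 × 0.57 × 1.25 = 0.8693 m³/s
w_6 = (11.9 − 6.5)/2 = 2.7 m; q_6 = 1.18 × 0.71 × 2.7 = 2.262 m³/s
Stations 1, 7 contribute zero (depth or velocity is 0).
Q = Σ qᵢ = 5.881 m³/s

5.88 m³/s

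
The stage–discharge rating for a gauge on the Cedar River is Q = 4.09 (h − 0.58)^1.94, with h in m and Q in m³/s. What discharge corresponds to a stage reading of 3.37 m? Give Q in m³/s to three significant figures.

Q = 4.09 × (3.37 − 0.58)^1.94 = 4.09 × 2.79^1.94 = 29.94 m³/s

29.9 m³/s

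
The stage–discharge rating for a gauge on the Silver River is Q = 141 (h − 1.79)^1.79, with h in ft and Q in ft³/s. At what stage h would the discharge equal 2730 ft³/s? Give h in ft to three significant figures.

7.03 ft

h − h₀ = (Q/C)^(1/b) = (2730/141)^(1/1.79) = 5.236 ft
h = 1.79 + 5.236 = 7.026 ft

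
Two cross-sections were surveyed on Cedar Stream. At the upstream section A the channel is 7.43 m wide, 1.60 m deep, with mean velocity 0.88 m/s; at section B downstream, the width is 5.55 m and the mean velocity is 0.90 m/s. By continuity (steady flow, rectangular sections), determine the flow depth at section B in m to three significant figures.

2.09 m

Q = A₁V₁ = (7.43×1.60) × 0.88 = 10.46 m³/s
d₂ = Q/(b₂ V₂) = 10.46/(5.55×0.90) = 2.094 m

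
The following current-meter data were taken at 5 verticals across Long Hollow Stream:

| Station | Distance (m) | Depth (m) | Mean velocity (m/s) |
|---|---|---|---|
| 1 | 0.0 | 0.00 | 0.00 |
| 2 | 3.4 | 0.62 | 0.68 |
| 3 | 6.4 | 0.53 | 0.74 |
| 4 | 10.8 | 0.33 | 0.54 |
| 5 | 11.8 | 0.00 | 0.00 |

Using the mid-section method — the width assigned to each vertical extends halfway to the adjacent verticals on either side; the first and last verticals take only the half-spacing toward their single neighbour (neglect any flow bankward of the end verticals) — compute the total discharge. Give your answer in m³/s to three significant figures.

3.28 m³/s

w_2 = (6.4 − 0.0)/2 = 3.2 m; q_2 = 0.68 × 0.62 × 3.2 = 1.349 m³/s
w_3 = (10.8 − 3.4)/2 = 3.7 m; q_3 = 0.74 × 0.53 × 3.7 = 1.451 m³/s
w_4 = (11.8 − 6.4)/2 = 2.7 m; q_4 = 0.54 × 0.33 × 2.7 = 0.4811 m³/s
Stations 1, 5 contribute zero (depth or velocity is 0).
Q = Σ qᵢ = 3.281 m³/s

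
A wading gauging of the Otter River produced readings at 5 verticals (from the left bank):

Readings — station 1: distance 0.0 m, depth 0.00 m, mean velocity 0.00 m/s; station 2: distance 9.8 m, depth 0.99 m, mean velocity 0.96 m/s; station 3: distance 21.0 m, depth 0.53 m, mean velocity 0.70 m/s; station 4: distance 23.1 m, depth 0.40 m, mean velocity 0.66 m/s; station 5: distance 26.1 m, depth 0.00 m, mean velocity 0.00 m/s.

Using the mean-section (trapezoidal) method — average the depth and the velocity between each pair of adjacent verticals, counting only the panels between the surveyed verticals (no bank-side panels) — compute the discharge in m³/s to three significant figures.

10.3 m³/s

Panel 1-2: Δb = 9.8 m, d̄ = (0.00+0.99)/2 = 0.495, v̄ = (0.00+0.96)/2 = 0.48 → q = 9.8×0.495×0.48 = 2.328 m³/s
Panel 2-3: Δb = 11.2 m, d̄ = (0.99+0.53)/2 = 0.76, v̄ = (0.96+0.70)/2 = 0.83 → q = 11.2×0.76×0.83 = 7.065 m³/s
Panel 3-4: Δb = 2.1 m, d̄ = (0.53+0.40)/2 = 0.465, v̄ = (0.70+0.66)/2 = 0.68 → q = 2.1×0.465×0.68 = 0.6640 m³/s
Panel 4-5: Δb = 3 m, d̄ = (0.40+0.00)/2 = 0.2, v̄ = (0.66+0.00)/2 = 0.33 → q = 3×0.2×0.33 = 0.1980 m³/s
Q = Σ q = 10.26 m³/s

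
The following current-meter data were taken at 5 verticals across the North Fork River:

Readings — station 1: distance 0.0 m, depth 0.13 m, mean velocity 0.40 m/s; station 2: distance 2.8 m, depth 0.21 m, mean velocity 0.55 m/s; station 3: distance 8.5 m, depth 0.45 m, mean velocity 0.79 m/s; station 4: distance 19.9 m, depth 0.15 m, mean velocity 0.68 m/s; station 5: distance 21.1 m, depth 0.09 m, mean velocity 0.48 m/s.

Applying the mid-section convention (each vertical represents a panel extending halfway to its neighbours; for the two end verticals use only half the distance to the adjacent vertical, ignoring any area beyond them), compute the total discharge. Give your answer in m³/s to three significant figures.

4.27 m³/s

w_1 = (2.8 − 0.0)/2 = 1.4 m; q_1 = 0.40 × 0.13 × 1.4 = 0.07280 m³/s
w_2 = (8.5 − 0.0)/2 = 4.25 m; q_2 = 0.55 × 0.21 × 4.25 = 0.4909 m³/s
w_3 = (19.9 − 2.8)/2 = 8.55 m; q_3 = 0.79 × 0.45 × 8.55 = 3.040 m³/s
w_4 = (21.1 − 8.5)/2 = 6.3 m; q_4 = 0.68 × 0.15 × 6.3 = 0.6426 m³/s
w_5 = (21.1 − 19.9)/2 = 0.6 m; q_5 = 0.48 × 0.09 × 0.6 = 0.02592 m³/s
Q = Σ qᵢ = 4.272 m³/s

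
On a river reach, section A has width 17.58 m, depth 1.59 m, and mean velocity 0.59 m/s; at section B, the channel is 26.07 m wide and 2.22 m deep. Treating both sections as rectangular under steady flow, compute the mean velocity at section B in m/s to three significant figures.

0.285 m/s

Q = A₁V₁ = (17.58×1.59) × 0.59 = 16.49 m³/s
A₂ = 26.07 × 2.22 = 57.88 m²
V₂ = Q/A₂ = 16.49/57.88 = 0.2850 m/s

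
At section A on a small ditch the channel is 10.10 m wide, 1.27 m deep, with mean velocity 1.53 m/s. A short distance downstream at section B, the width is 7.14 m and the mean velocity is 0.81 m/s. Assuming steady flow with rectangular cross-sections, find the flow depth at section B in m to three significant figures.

3.39 m

Q = A₁V₁ = (10.10×1.27) × 1.53 = 19.63 m³/s
d₂ = Q/(b₂ V₂) = 19.63/(7.14×0.81) = 3.393 m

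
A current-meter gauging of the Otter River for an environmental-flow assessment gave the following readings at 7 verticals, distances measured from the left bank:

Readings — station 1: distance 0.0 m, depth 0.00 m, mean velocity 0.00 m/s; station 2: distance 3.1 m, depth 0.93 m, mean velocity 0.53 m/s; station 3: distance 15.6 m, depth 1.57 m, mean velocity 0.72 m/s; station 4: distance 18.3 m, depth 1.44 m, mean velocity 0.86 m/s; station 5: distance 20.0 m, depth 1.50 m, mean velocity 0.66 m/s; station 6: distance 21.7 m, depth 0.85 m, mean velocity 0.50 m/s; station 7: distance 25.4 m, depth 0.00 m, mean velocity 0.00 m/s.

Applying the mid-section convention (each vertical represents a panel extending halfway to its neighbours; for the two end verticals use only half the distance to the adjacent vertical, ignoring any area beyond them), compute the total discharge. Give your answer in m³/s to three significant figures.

w_2 = (15.6 − 0.0)/2 = 7.8 m; q_2 = 0.53 × 0.93 × 7.8 = 3.845 m³/s
w_3 = (18.3 − 3.1)/2 = 7.6 m; q_3 = 0.72 × 1.57 × 7.6 = 8.591 m³/s
w_4 = (20.0 − 15.6)/2 = 2.2 m; q_4 = 0.86 × 1.44 × 2.2 = 2.724 m³/s
w_5 = (21.7 − 18.3)/2 = 1.7 m; q_5 = 0.66 × 1.50 × 1.7 = 1.683 m³/s
w_6 = (25.4 − 20.0)/2 = 2.7 m; q_6 = 0.50 × 0.85 × 2.7 = 1.148 m³/s
Stations 1, 7 contribute zero (depth or velocity is 0).
Q = Σ qᵢ = 17.99 m³/s

18.0 m³/s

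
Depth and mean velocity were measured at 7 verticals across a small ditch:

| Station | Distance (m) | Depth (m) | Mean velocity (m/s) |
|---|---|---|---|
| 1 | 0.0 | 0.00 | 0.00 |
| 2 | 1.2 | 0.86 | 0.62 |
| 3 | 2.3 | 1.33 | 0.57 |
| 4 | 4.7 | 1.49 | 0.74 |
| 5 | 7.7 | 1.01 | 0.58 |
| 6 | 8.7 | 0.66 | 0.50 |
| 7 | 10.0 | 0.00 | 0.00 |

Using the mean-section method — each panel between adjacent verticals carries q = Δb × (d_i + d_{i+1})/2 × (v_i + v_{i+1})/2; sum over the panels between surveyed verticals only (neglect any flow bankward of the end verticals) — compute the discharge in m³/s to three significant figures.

6.13 m³/s

Panel 1-2: Δb = 1.2 m, d̄ = (0.00+0.86)/2 = 0.43, v̄ = (0.00+0.62)/2 = 0.31 → q = 1.2×0.43×0.31 = 0.1600 m³/s
Panel 2-3: Δb = 1.1 m, d̄ = (0.86+1.33)/2 = 1.095, v̄ = (0.62+0.57)/2 = 0.595 → q = 1.1×1.095×0.595 = 0.7167 m³/s
Panel 3-4: Δb = 2.4 m, d̄ = (1.33+1.49)/2 = 1.41, v̄ = (0.57+0.74)/2 = 0.655 → q = 2.4×1.41×0.655 = 2.217 m³/s
Panel 4-5: Δb = 3 m, d̄ = (1.49+1.01)/2 = 1.25, v̄ = (0.74+0.58)/2 = 0.66 → q = 3×1.25×0.66 = 2.475 m³/s
Panel 5-6: Δb = 1 m, d̄ = (1.01+0.66)/2 = 0.835, v̄ = (0.58+0.50)/2 = 0.54 → q = 1×0.835×0.54 = 0.4509 m³/s
Panel 6-7: Δb = 1.3 m, d̄ = (0.66+0.00)/2 = 0.33, v̄ = (0.50+0.00)/2 = 0.25 → q = 1.3×0.33×0.25 = 0.1073 m³/s
Q = Σ q = 6.126 m³/s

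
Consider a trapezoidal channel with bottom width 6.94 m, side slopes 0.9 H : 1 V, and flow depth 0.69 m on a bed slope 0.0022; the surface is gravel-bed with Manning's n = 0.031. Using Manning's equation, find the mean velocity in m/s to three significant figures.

A = (b + z·y)·y = (6.94 + 0.9×0.69)×0.69 = 5.217 m²
P = b + 2y√(1+z²) = 6.94 + 2×0.69×√(1+0.9²) = 8.797 m
R = A/P = 5.217/8.797 = 0.5931 m
Q = (1/n)·A·R^(2/3)·S^(1/2) = (1/0.031) × 5.217 × 0.5931^(2/3) × 0.0022^(1/2) = 5.572 m³/s
V = Q/A = 5.572/5.217 = 1.068 m/s

1.07 m/s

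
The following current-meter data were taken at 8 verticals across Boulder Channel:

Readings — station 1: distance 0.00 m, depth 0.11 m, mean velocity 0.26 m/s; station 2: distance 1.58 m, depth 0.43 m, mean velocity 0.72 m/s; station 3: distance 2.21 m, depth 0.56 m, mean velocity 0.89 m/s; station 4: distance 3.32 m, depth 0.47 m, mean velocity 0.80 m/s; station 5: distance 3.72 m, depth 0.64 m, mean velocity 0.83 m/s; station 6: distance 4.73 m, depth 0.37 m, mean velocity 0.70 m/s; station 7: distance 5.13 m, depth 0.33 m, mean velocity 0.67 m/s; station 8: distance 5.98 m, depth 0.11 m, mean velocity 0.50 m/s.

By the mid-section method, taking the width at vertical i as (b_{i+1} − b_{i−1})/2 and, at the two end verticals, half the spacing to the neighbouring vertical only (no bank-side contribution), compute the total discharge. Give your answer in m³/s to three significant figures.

1.80 m³/s

w_1 = (1.58 − 0.00)/2 = 0.79 m; q_1 = 0.26 × 0.11 × 0.79 = 0.02259 m³/s
w_2 = (2.21 − 0.00)/2 = 1.105 m; q_2 = 0.72 × 0.43 × 1.105 = 0.3421 m³/s
w_3 = (3.32 − 1.58)/2 = 0.87 m; q_3 = 0.89 × 0.56 × 0.87 = 0.4336 m³/s
w_4 = (3.72 − 2.21)/2 = 0.755 m; q_4 = 0.80 × 0.47 × 0.755 = 0.2839 m³/s
w_5 = (4.73 − 3.32)/2 = 0.705 m; q_5 = 0.83 × 0.64 × 0.705 = 0.3745 m³/s
w_6 = (5.13 − 3.72)/2 = 0.705 m; q_6 = 0.70 × 0.37 × 0.705 = 0.1826 m³/s
w_7 = (5.98 − 4.73)/2 = 0.625 m; q_7 = 0.67 × 0.33 × 0.625 = 0.1382 m³/s
w_8 = (5.98 − 5.13)/2 = 0.425 m; q_8 = 0.50 × 0.11 × 0.425 = 0.02338 m³/s
Q = Σ qᵢ = 1.801 m³/s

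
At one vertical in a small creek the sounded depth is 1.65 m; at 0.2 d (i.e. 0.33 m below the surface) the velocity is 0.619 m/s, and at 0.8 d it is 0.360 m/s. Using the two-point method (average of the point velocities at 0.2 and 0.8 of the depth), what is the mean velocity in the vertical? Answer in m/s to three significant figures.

v̄ = (0.619 + 0.360) / 2 = 0.4895 m/s

0.490 m/s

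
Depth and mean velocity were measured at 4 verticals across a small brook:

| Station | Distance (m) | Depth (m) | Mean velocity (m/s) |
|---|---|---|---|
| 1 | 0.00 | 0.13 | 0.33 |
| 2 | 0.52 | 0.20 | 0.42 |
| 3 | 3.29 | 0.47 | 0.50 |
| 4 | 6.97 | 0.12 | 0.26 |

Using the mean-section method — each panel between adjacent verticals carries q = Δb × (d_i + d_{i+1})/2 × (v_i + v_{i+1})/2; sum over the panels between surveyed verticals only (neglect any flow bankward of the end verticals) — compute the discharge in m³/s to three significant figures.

0.872 m³/s

Panel 1-2: Δb = 0.52 m, d̄ = (0.13+0.20)/2 = 0.165, v̄ = (0.33+0.42)/2 = 0.375 → q = 0.52×0.165×0.375 = 0.03218 m³/s
Panel 2-3: Δb = 2.77 m, d̄ = (0.20+0.47)/2 = 0.335, v̄ = (0.42+0.50)/2 = 0.46 → q = 2.77×0.335×0.46 = 0.4269 m³/s
Panel 3-4: Δb = 3.68 m, d̄ = (0.47+0.12)/2 = 0.295, v̄ = (0.50+0.26)/2 = 0.38 → q = 3.68×0.295×0.38 = 0.4125 m³/s
Q = Σ q = 0.8716 m³/s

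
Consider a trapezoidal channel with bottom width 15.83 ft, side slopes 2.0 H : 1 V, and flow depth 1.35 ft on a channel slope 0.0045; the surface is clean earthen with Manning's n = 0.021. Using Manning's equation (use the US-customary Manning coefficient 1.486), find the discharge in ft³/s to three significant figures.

A = (b + z·y)·y = (15.83 + 2.0×1.35)×1.35 = 25.02 ft²
P = b + 2y√(1+z²) = 15.83 + 2×1.35×√(1+2.0²) = 21.87 ft
R = A/P = 25.02/21.87 = 1.144 ft
Q = (1.486/n)·A·R^(2/3)·S^(1/2) = (1.486/0.021) × 25.02 × 1.144^(2/3) × 0.0045^(1/2) = 129.9 ft³/s

130 ft³/s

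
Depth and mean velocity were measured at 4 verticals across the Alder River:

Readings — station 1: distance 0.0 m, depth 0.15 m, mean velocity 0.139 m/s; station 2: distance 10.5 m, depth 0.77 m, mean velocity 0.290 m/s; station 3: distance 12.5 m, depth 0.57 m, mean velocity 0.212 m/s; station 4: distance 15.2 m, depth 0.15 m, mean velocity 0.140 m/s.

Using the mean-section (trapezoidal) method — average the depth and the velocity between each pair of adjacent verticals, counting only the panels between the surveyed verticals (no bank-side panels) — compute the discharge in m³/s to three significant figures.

1.54 m³/s

Panel 1-2: Δb = 10.5 m, d̄ = (0.15+0.77)/2 = 0.46, v̄ = (0.139+0.290)/2 = 0.2145 → q = 10.5×0.46×0.2145 = 1.036 m³/s
Panel 2-3: Δb = 2 m, d̄ = (0.77+0.57)/2 = 0.67, v̄ = (0.290+0.212)/2 = 0.251 → q = 2×0.67×0.251 = 0.3363 m³/s
Panel 3-4: Δb = 2.7 m, d̄ = (0.57+0.15)/2 = 0.36, v̄ = (0.212+0.140)/2 = 0.176 → q = 2.7×0.36×0.176 = 0.1711 m³/s
Q = Σ q = 1.543 m³/s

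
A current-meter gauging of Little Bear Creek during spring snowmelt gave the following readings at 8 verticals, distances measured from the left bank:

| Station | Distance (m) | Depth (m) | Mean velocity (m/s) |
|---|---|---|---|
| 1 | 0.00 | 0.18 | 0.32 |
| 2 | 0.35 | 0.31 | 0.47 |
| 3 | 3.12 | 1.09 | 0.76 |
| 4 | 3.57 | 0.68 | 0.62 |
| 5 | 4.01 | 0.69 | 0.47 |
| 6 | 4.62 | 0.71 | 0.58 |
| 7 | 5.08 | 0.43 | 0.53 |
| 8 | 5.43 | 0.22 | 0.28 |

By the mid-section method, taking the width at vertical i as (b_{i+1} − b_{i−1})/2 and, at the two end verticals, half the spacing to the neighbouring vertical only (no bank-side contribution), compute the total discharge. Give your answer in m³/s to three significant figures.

w_1 = (0.35 − 0.00)/2 = 0.175 m; q_1 = 0.32 × 0.18 × 0.175 = 0.01008 m³/s
w_2 = (3.12 − 0.00)/2 = 1.56 m; q_2 = 0.47 × 0.31 × 1.56 = 0.2273 m³/s
w_3 = (3.57 − 0.35)/2 = 1.61 m; q_3 = 0.76 × 1.09 × 1.61 = 1.334 m³/s
w_4 = (4.01 − 3.12)/2 = 0.445 m; q_4 = 0.62 × 0.68 × 0.445 = 0.1876 m³/s
w_5 = (4.62 − 3.57)/2 = 0.525 m; q_5 = 0.47 × 0.69 × 0.525 = 0.1703 m³/s
w_6 = (5.08 − 4.01)/2 = 0.535 m; q_6 = 0.58 × 0.71 × 0.535 = 0.2203 m³/s
w_7 = (5.43 − 4.62)/2 = 0.405 m; q_7 = 0.53 × 0.43 × 0.405 = 0.09230 m³/s
w_8 = (5.43 − 5.08)/2 = 0.175 m; q_8 = 0.28 × 0.22 × 0.175 = 0.01078 m³/s
Q = Σ qᵢ = 2.252 m³/s

2.25 m³/s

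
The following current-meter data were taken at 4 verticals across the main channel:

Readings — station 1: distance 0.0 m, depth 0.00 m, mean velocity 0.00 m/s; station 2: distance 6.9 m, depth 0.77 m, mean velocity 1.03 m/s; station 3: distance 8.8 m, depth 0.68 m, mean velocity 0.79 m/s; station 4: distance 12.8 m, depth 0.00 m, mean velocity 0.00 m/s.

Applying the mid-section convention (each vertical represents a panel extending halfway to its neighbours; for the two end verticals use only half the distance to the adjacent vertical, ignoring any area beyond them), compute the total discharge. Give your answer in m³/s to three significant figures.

5.07 m³/s

w_2 = (8.8 − 0.0)/2 = 4.4 m; q_2 = 1.03 × 0.77 × 4.4 = 3.490 m³/s
w_3 = (12.8 − 6.9)/2 = 2.95 m; q_3 = 0.79 × 0.68 × 2.95 = 1.585 m³/s
Stations 1, 4 contribute zero (depth or velocity is 0).
Q = Σ qᵢ = 5.074 m³/s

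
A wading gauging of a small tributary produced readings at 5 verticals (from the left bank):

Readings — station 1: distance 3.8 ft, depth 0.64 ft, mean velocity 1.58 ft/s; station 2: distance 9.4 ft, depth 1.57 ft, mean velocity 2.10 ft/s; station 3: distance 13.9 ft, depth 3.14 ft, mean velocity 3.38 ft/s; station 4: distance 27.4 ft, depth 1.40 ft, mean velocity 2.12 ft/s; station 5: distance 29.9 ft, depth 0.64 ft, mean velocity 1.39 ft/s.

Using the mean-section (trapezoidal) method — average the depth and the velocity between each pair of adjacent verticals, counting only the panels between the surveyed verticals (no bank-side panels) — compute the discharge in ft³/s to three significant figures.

129 ft³/s

Panel 1-2: Δb = 5.6 ft, d̄ = (0.64+1.57)/2 = 1.105, v̄ = (1.58+2.10)/2 = 1.84 → q = 5.6×1.105×1.84 = 11.39 ft³/s
Panel 2-3: Δb = 4.5 ft, d̄ = (1.57+3.14)/2 = 2.355, v̄ = (2.10+3.38)/2 = 2.74 → q = 4.5×2.355×2.74 = 29.04 ft³/s
Panel 3-4: Δb = 13.5 ft, d̄ = (3.14+1.40)/2 = 2.27, v̄ = (3.38+2.12)/2 = 2.75 → q = 13.5×2.27×2.75 = 84.27 ft³/s
Panel 4-5: Δb = 2.5 ft, d̄ = (1.40+0.64)/2 = 1.02, v̄ = (2.12+1.39)/2 = 1.755 → q = 2.5×1.02×1.755 = 4.475 ft³/s
Q = Σ q = 129.2 ft³/s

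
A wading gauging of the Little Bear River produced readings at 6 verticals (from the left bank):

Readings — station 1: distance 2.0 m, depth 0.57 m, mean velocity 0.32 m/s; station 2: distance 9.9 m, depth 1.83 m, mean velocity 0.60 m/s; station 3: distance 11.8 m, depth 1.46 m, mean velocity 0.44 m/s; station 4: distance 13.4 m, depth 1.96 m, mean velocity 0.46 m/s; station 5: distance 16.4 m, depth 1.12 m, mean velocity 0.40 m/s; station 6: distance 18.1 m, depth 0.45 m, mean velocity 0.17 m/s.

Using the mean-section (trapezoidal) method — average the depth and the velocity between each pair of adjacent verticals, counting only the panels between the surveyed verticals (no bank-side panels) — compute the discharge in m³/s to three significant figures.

Panel 1-2: Δb = 7.9 m, d̄ = (0.57+1.83)/2 = 1.2, v̄ = (0.32+0.60)/2 = 0.46 → q = 7.9×1.2×0.46 = 4.361 m³/s
Panel 2-3: Δb = 1.9 m, d̄ = (1.83+1.46)/2 = 1.645, v̄ = (0.60+0.44)/2 = 0.52 → q = 1.9×1.645×0.52 = 1.625 m³/s
Panel 3-4: Δb = 1.6 m, d̄ = (1.46+1.96)/2 = 1.71, v̄ = (0.44+0.46)/2 = 0.45 → q = 1.6×1.71×0.45 = 1.231 m³/s
Panel 4-5: Δb = 3 m, d̄ = (1.96+1.12)/2 = 1.54, v̄ = (0.46+0.40)/2 = 0.43 → q = 3×1.54×0.43 = 1.987 m³/s
Panel 5-6: Δb = 1.7 m, d̄ = (1.12+0.45)/2 = 0.785, v̄ = (0.40+0.17)/2 = 0.285 → q = 1.7×0.785×0.285 = 0.3803 m³/s
Q = Σ q = 9.584 m³/s

9.58 m³/s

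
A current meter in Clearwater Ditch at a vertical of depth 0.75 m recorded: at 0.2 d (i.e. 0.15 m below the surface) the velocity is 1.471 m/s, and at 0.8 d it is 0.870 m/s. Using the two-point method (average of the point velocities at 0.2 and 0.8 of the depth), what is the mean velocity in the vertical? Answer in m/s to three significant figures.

1.17 m/s

v̄ = (1.471 + 0.870) / 2 = 1.171 m/s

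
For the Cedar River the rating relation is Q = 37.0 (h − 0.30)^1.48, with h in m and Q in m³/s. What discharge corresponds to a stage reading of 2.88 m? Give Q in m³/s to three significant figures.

150 m³/s

Q = 37.0 × (2.88 − 0.30)^1.48 = 37.0 × 2.58^1.48 = 150.5 m³/s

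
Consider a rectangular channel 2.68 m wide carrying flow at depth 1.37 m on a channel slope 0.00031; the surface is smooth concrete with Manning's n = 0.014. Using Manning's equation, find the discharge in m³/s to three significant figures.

A = b·y = 2.68 × 1.37 = 3.672 m²
P = b + 2y = 2.68 + 2×1.37 = 5.420 m
R = A/P = 3.672/5.420 = 0.6774 m
Q = (1/n)·A·R^(2/3)·S^(1/2) = (1/0.014) × 3.672 × 0.6774^(2/3) × 0.00031^(1/2) = 3.562 m³/s

3.56 m³/s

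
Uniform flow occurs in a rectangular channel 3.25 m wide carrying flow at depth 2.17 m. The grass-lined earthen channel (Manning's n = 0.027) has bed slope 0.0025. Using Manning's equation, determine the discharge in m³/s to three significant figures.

A = b·y = 3.25 × 2.17 = 7.053 m²
P = b + 2y = 3.25 + 2×2.17 = 7.590 m
R = A/P = 7.053/7.590 = 0.9292 m
Q = (1/n)·A·R^(2/3)·S^(1/2) = (1/0.027) × 7.053 × 0.9292^(2/3) × 0.0025^(1/2) = 12.44 m³/s

12.4 m³/s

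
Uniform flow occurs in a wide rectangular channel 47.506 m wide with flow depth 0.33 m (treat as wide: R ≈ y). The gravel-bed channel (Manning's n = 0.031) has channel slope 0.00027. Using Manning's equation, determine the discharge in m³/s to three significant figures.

A = b·y = 47.506 × 0.33 = 15.68 m²
Wide channel: R ≈ y = 0.33 m
Q = (1/n)·A·R^(2/3)·S^(1/2) = (1/0.031) × 15.68 × 0.3300^(2/3) × 0.00027^(1/2) = 3.968 m³/s

3.97 m³/s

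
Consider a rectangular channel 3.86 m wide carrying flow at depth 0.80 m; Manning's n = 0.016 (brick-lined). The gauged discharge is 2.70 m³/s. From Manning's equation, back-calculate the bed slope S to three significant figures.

A = b·y = 3.86 × 0.80 = 3.088 m²
P = b + 2y = 3.86 + 2×0.80 = 5.460 m
R = A/P = 3.088/5.460 = 0.5656 m
S = (Q·n / (1·A·R^(2/3)))² = (2.70×0.016 / (1×3.088×0.6839))² = 0.0004184

0.000418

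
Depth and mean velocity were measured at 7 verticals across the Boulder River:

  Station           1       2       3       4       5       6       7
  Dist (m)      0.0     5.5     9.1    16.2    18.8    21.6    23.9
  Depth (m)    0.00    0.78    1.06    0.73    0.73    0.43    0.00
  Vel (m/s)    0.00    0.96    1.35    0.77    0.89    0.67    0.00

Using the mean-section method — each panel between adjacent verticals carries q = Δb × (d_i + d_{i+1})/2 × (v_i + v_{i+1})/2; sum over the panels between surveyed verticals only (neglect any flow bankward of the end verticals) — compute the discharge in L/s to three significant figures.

Panel 1-2: Δb = 5.5 m, d̄ = (0.00+0.78)/2 = 0.39, v̄ = (0.00+0.96)/2 = 0.48 → q = 5.5×0.39×0.48 = 1.030 m³/s
Panel 2-3: Δb = 3.6 m, d̄ = (0.78+1.06)/2 = 0.92, v̄ = (0.96+1.35)/2 = 1.155 → q = 3.6×0.92×1.155 = 3.825 m³/s
Panel 3-4: Δb = 7.1 m, d̄ = (1.06+0.73)/2 = 0.895, v̄ = (1.35+0.77)/2 = 1.06 → q = 7.1×0.895×1.06 = 6.736 m³/s
Panel 4-5: Δb = 2.6 m, d̄ = (0.73+0.73)/2 = 0.73, v̄ = (0.77+0.89)/2 = 0.83 → q = 2.6×0.73×0.83 = 1.575 m³/s
Panel 5-6: Δb = 2.8 m, d̄ = (0.73+0.43)/2 = 0.58, v̄ = (0.89+0.67)/2 = 0.78 → q = 2.8×0.58×0.78 = 1.267 m³/s
Panel 6-7: Δb = 2.3 m, d̄ = (0.43+0.00)/2 = 0.215, v̄ = (0.67+0.00)/2 = 0.335 → q = 2.3×0.215×0.335 = 0.1657 m³/s
Q = Σ q = 14.60 m³/s
= 14.60 × 1000 = 14600 L/s

14600 L/s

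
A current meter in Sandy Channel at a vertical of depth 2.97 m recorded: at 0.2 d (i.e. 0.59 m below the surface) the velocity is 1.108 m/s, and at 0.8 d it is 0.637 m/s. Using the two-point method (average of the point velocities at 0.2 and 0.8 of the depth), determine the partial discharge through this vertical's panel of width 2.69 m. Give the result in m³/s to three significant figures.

6.97 m³/s

v̄ = (1.108 + 0.637) / 2 = 0.8725 m/s
q = v̄ × d × w = 0.8725 × 2.97 × 2.69 = 6.971 m³/s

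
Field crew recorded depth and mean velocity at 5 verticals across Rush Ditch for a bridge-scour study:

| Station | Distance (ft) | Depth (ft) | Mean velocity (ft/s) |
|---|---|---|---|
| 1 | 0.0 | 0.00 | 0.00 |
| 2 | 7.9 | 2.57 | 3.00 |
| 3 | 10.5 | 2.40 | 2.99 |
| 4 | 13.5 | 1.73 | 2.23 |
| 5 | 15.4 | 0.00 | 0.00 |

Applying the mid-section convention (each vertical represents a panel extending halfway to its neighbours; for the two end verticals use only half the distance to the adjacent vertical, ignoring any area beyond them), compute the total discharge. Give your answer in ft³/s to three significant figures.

70.0 ft³/s

w_2 = (10.5 − 0.0)/2 = 5.25 ft; q_2 = 3.00 × 2.57 × 5.25 = 40.48 ft³/s
w_3 = (13.5 − 7.9)/2 = 2.8 ft; q_3 = 2.99 × 2.40 × 2.8 = 20.09 ft³/s
w_4 = (15.4 − 10.5)/2 = 2.45 ft; q_4 = 2.23 × 1.73 × 2.45 = 9.452 ft³/s
Stations 1, 5 contribute zero (depth or velocity is 0).
Q = Σ qᵢ = 70.02 ft³/s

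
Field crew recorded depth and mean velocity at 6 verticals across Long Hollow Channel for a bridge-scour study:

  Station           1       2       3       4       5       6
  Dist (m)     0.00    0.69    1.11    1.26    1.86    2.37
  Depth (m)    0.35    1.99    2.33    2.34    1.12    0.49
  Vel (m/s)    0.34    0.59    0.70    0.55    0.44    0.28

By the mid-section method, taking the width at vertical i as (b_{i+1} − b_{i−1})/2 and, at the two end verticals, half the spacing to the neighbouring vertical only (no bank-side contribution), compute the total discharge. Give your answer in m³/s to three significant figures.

1.95 m³/s

w_1 = (0.69 − 0.00)/2 = 0.345 m; q_1 = 0.34 × 0.35 × 0.345 = 0.04106 m³/s
w_2 = (1.11 − 0.00)/2 = 0.555 m; q_2 = 0.59 × 1.99 × 0.555 = 0.6516 m³/s
w_3 = (1.26 − 0.69)/2 = 0.285 m; q_3 = 0.70 × 2.33 × 0.285 = 0.4648 m³/s
w_4 = (1.86 − 1.11)/2 = 0.375 m; q_4 = 0.55 × 2.34 × 0.375 = 0.4826 m³/s
w_5 = (2.37 − 1.26)/2 = 0.555 m; q_5 = 0.44 × 1.12 × 0.555 = 0.2735 m³/s
w_6 = (2.37 − 1.86)/2 = 0.255 m; q_6 = 0.28 × 0.49 × 0.255 = 0.03499 m³/s
Q = Σ qᵢ = 1.949 m³/s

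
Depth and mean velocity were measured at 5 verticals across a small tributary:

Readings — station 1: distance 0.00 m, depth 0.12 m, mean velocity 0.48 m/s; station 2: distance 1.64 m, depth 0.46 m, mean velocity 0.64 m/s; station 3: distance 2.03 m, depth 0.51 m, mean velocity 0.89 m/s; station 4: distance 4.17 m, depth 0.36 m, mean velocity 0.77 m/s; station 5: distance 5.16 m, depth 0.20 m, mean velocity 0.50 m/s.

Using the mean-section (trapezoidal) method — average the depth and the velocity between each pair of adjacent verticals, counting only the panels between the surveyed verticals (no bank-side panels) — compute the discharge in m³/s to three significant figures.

Panel 1-2: Δb = 1.64 m, d̄ = (0.12+0.46)/2 = 0.29, v̄ = (0.48+0.64)/2 = 0.56 → q = 1.64×0.29×0.56 = 0.2663 m³/s
Panel 2-3: Δb = 0.39 m, d̄ = (0.46+0.51)/2 = 0.485, v̄ = (0.64+0.89)/2 = 0.765 → q = 0.39×0.485×0.765 = 0.1447 m³/s
Panel 3-4: Δb = 2.14 m, d̄ = (0.51+0.36)/2 = 0.435, v̄ = (0.89+0.77)/2 = 0.83 → q = 2.14×0.435×0.83 = 0.7726 m³/s
Panel 4-5: Δb = 0.99 m, d̄ = (0.36+0.20)/2 = 0.28, v̄ = (0.77+0.50)/2 = 0.635 → q = 0.99×0.28×0.635 = 0.1760 m³/s
Q = Σ q = 1.360 m³/s

1.36 m³/s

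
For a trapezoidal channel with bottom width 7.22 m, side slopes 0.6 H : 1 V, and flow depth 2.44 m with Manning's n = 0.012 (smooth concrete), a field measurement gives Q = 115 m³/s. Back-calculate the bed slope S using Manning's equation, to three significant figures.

0.00219

A = (b + z·y)·y = (7.22 + 0.6×2.44)×2.44 = 21.19 m²
P = b + 2y√(1+z²) = 7.22 + 2×2.44×√(1+0.6²) = 12.91 m
R = A/P = 21.19/12.91 = 1.641 m
S = (Q·n / (1·A·R^(2/3)))² = (115×0.012 / (1×21.19×1.391))² = 0.002191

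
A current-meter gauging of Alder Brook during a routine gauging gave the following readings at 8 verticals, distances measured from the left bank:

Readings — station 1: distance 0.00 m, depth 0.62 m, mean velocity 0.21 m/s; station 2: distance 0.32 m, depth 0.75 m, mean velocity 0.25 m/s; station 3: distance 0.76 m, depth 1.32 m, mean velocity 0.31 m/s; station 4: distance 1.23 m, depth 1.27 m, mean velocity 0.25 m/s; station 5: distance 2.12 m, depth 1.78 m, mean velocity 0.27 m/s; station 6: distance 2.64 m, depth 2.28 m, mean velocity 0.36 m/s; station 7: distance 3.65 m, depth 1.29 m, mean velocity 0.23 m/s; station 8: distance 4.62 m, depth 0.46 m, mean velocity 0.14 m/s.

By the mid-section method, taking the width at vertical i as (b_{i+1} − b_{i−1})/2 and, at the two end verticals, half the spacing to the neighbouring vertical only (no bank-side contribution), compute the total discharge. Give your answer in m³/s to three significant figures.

w_1 = (0.32 − 0.00)/2 = 0.16 m; q_1 = 0.21 × 0.62 × 0.16 = 0.02083 m³/s
w_2 = (0.76 − 0.00)/2 = 0.38 m; q_2 = 0.25 × 0.75 × 0.38 = 0.07125 m³/s
w_3 = (1.23 − 0.32)/2 = 0.455 m; q_3 = 0.31 × 1.32 × 0.455 = 0.1862 m³/s
w_4 = (2.12 − 0.76)/2 = 0.68 m; q_4 = 0.25 × 1.27 × 0.68 = 0.2159 m³/s
w_5 = (2.64 − 1.23)/2 = 0.705 m; q_5 = 0.27 × 1.78 × 0.705 = 0.3388 m³/s
w_6 = (3.65 − 2.12)/2 = 0.765 m; q_6 = 0.36 × 2.28 × 0.765 = 0.6279 m³/s
w_7 = (4.62 − 2.64)/2 = 0.99 m; q_7 = 0.23 × 1.29 × 0.99 = 0.2937 m³/s
w_8 = (4.62 − 3.65)/2 = 0.485 m; q_8 = 0.14 × 0.46 × 0.485 = 0.03123 m³/s
Q = Σ qᵢ = 1.786 m³/s

1.79 m³/s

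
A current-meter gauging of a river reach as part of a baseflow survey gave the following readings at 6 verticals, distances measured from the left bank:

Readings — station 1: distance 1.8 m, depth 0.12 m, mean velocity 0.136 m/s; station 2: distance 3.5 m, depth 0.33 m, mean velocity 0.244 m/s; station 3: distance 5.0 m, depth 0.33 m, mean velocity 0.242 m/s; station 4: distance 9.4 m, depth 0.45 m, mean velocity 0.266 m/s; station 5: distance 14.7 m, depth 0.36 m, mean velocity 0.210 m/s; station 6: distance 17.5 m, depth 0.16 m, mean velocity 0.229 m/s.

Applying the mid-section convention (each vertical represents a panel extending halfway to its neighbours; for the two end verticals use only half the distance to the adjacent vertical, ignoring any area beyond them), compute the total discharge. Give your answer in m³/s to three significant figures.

w_1 = (3.5 − 1.8)/2 = 0.85 m; q_1 = 0.136 × 0.12 × 0.85 = 0.01387 m³/s
w_2 = (5.0 − 1.8)/2 = 1.6 m; q_2 = 0.244 × 0.33 × 1.6 = 0.1288 m³/s
w_3 = (9.4 − 3.5)/2 = 2.95 m; q_3 = 0.242 × 0.33 × 2.95 = 0.2356 m³/s
w_4 = (14.7 − 5.0)/2 = 4.85 m; q_4 = 0.266 × 0.45 × 4.85 = 0.5805 m³/s
w_5 = (17.5 − 9.4)/2 = 4.05 m; q_5 = 0.210 × 0.36 × 4.05 = 0.3062 m³/s
w_6 = (17.5 − 14.7)/2 = 1.4 m; q_6 = 0.229 × 0.16 × 1.4 = 0.05130 m³/s
Q = Σ qᵢ = 1.316 m³/s

1.32 m³/s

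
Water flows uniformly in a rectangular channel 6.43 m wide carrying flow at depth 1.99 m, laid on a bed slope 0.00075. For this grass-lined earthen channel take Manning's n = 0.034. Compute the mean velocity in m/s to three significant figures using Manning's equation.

0.924 m/s

A = b·y = 6.43 × 1.99 = 12.80 m²
P = b + 2y = 6.43 + 2×1.99 = 10.41 m
R = A/P = 12.80/10.41 = 1.229 m
Q = (1/n)·A·R^(2/3)·S^(1/2) = (1/0.034) × 12.80 × 1.229^(2/3) × 0.00075^(1/2) = 11.83 m³/s
V = Q/A = 11.83/12.80 = 0.9243 m/s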